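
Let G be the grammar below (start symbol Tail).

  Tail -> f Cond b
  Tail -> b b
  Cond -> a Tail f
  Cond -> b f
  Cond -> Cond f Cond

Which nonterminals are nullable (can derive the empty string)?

{ } (none)

No nonterminal has an empty production or an RHS whose symbols are all nullable.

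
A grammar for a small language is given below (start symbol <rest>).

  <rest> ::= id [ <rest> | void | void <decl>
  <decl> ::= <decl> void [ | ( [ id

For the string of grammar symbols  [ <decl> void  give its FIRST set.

{ [ }

[ is a terminal; add {[} and stop.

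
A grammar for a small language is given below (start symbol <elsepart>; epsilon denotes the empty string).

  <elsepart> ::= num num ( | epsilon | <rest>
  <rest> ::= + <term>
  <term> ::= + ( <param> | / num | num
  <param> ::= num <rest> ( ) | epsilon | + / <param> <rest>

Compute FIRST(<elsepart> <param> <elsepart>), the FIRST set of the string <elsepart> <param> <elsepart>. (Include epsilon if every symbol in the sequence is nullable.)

Add FIRST(<elsepart>)\{epsilon} = { +, num }; <elsepart> is nullable, continue.
Add FIRST(<param>)\{epsilon} = { +, num }; <param> is nullable, continue.
Add FIRST(<elsepart>)\{epsilon} = { +, num }; <elsepart> is nullable, continue.
Every symbol is nullable, so include epsilon.

{ +, num, epsilon }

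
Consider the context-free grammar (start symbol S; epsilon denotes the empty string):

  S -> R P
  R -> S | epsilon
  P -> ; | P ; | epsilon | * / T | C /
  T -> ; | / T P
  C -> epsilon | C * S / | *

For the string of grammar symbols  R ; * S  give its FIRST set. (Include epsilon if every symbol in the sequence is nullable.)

{ *, /, ; }

Add FIRST(R)\{epsilon} = { *, /, ; }; R is nullable, continue.
; is a terminal; add {;} and stop.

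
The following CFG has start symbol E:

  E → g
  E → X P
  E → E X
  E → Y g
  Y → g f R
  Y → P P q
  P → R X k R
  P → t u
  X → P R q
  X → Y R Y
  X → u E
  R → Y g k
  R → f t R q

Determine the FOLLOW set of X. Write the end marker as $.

{ $, f, g, k, t, u }

In E → X P: add FIRST(P) = { f, g, t }.
In E → E X: X is at the end, add FOLLOW(E) = { $, f, g, k, t, u }.
In P → R X k R: add FIRST(k R) = { k }.
Union: FOLLOW(X) = { $, f, g, k, t, u }.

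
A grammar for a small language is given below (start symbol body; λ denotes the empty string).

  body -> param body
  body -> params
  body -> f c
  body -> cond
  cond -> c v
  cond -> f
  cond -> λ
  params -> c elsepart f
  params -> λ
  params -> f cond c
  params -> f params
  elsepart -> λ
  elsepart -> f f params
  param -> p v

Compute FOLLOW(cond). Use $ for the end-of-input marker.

In body -> cond: cond is at the end, add FOLLOW(body) = { $ }.
In params -> f cond c: add FIRST(c) = { c }.
Union: FOLLOW(cond) = { $, c }.

{ $, c }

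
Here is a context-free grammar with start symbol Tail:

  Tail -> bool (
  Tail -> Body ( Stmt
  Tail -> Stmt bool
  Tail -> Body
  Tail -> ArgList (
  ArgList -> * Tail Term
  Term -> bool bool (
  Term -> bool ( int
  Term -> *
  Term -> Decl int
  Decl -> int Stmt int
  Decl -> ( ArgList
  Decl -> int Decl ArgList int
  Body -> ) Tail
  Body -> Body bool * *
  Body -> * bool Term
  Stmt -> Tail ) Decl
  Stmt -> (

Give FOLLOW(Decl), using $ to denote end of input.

In Term -> Decl int: add FIRST(int) = { int }.
In Decl -> int Decl ArgList int: add FIRST(ArgList int) = { * }.
In Stmt -> Tail ) Decl: Decl is at the end, add FOLLOW(Stmt) = { $, (, ), *, bool, int }.
Union: FOLLOW(Decl) = { $, (, ), *, bool, int }.

{ $, (, ), *, bool, int }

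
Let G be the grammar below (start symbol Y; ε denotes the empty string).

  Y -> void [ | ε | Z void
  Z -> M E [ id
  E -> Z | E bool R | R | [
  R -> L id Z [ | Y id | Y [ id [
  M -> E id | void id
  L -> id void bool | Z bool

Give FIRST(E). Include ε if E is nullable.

From E -> Z: add FIRST(Z) = { [, id, void }.
From E -> E bool R: add FIRST(E) = { [, id, void }.
From E -> R: add FIRST(R) = { [, id, void }.
E -> [ contributes {[}.
Union: FIRST(E) = { [, id, void }.

{ [, id, void }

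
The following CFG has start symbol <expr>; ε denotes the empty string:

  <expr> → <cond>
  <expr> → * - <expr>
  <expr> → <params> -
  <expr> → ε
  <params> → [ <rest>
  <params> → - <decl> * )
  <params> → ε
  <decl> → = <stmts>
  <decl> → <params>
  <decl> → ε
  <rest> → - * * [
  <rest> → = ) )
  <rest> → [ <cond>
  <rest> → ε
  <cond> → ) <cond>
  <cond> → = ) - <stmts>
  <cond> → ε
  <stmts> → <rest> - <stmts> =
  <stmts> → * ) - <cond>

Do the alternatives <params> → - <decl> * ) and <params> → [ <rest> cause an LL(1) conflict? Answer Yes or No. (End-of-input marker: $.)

FIRST(- <decl> * )) = { - } and FIRST([ <rest>) = { [ }.
The FIRST sets are disjoint and neither alternative is nullable — no conflict.

No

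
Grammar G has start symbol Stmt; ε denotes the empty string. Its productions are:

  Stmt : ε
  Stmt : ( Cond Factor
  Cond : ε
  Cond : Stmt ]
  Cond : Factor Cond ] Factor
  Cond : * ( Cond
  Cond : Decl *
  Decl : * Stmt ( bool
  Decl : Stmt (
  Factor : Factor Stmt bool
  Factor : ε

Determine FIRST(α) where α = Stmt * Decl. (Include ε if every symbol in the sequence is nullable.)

{ (, * }

Add FIRST(Stmt)\{ε} = { ( }; Stmt is nullable, continue.
* is a terminal; add {*} and stop.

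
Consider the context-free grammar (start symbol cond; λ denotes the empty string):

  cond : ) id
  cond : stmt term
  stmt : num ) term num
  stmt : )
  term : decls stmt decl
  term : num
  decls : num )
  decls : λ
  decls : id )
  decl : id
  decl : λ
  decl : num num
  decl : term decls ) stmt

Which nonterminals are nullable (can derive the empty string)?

Directly nullable (have an λ-production): decls, decl.
No other nonterminal has a production whose RHS symbols are all nullable.

{ decl, decls }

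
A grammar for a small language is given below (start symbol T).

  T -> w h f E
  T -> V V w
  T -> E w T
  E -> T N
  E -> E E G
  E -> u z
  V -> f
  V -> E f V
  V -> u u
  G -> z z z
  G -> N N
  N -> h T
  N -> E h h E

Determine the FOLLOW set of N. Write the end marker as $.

In E -> T N: N is at the end, add FOLLOW(E) = { $, f, h, u, w, z }.
In G -> N N: add FIRST(N) = { f, h, u, w }.
In G -> N N: N is at the end, add FOLLOW(G) = { $, f, h, u, w, z }.
Union: FOLLOW(N) = { $, f, h, u, w, z }.

{ $, f, h, u, w, z }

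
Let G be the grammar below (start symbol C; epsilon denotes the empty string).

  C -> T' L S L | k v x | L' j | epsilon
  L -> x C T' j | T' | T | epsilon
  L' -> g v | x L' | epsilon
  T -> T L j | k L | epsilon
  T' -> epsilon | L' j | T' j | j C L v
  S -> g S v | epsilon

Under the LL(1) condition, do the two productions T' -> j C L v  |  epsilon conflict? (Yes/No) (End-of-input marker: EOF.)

FIRST(j C L v) = { j } and FIRST(epsilon) = { epsilon }.
The second alternative is nullable and FOLLOW(T') = { EOF, g, j, k, v, x } shares j with FIRST of the first — conflict.

Yes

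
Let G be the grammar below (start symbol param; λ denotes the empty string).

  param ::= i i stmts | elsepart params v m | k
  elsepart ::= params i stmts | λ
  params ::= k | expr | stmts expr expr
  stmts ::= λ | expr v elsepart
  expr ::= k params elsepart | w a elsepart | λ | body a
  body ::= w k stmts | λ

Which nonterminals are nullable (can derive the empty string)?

{ body, elsepart, expr, params, stmts }

Directly nullable (have an λ-production): elsepart, stmts, expr, body.
params ::= expr with every symbol nullable, so params is nullable.
No other nonterminal has a production whose RHS symbols are all nullable.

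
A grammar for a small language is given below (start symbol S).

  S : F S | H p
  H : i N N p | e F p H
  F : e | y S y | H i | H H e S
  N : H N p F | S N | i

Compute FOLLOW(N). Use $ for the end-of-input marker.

In H : i N N p: add FIRST(N p) = { e, i, y }.
In H : i N N p: add FIRST(p) = { p }.
In N : H N p F: add FIRST(p F) = { p }.
In N : S N: N is at the end, add FOLLOW(N) = { e, i, p, y }.
Union: FOLLOW(N) = { e, i, p, y }.

{ e, i, p, y }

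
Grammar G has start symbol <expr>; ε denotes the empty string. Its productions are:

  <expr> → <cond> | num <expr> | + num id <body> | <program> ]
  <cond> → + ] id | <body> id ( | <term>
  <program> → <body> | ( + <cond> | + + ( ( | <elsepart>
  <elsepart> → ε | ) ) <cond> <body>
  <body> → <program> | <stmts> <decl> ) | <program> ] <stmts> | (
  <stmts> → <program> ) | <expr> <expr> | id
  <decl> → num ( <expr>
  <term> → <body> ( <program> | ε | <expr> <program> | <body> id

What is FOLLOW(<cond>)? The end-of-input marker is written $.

In <expr> → <cond>: <cond> is at the end, add FOLLOW(<expr>) = { $, (, ), +, ], id, num }.
In <program> → ( + <cond>: <cond> is at the end, add FOLLOW(<program>) = { $, (, ), +, ], id, num }.
In <elsepart> → ) ) <cond> <body>: add FIRST(<body>)\{ε} = { (, ), +, ], id, num }.
  Since <body> is nullable, also add FOLLOW(<elsepart>) = { $, (, ), +, ], id, num }.
Union: FOLLOW(<cond>) = { $, (, ), +, ], id, num }.

{ $, (, ), +, ], id, num }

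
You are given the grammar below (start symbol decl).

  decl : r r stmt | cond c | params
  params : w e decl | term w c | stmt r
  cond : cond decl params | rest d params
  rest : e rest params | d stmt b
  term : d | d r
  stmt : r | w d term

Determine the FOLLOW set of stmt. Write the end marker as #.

In decl : r r stmt: stmt is at the end, add FOLLOW(decl) = { #, c, d, e, r, w }.
In params : stmt r: add FIRST(r) = { r }.
In rest : d stmt b: add FIRST(b) = { b }.
Union: FOLLOW(stmt) = { #, b, c, d, e, r, w }.

{ #, b, c, d, e, r, w }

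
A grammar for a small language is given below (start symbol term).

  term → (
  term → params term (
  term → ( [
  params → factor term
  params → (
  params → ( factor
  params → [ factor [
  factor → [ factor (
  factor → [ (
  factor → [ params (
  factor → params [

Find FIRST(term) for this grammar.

term → ( contributes {(}.
From term → params term (: add FIRST(params) = { (, [ }.
term → ( [ contributes {(}.
Union: FIRST(term) = { (, [ }.

{ (, [ }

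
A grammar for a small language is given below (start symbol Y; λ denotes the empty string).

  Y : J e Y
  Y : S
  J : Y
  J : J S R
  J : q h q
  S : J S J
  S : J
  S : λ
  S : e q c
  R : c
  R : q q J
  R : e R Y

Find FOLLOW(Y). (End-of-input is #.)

{ #, c, e, q }

Y is the start symbol, so # ∈ FOLLOW(Y).
In Y : J e Y: Y is at the end, add FOLLOW(Y) = { #, c, e, q }.
In J : Y: Y is at the end, add FOLLOW(J) = { #, c, e, q }.
In R : e R Y: Y is at the end, add FOLLOW(R) = { #, c, e, q }.
Union: FOLLOW(Y) = { #, c, e, q }.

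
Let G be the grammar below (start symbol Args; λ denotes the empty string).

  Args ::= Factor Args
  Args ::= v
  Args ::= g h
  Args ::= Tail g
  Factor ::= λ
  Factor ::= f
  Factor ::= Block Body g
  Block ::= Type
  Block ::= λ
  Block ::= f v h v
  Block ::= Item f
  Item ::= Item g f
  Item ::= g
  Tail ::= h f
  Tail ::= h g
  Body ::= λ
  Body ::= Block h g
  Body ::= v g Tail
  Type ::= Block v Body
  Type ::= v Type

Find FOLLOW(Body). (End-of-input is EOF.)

{ f, g, h, v }

In Factor ::= Block Body g: add FIRST(g) = { g }.
In Type ::= Block v Body: Body is at the end, add FOLLOW(Type) = { f, g, h, v }.
Union: FOLLOW(Body) = { f, g, h, v }.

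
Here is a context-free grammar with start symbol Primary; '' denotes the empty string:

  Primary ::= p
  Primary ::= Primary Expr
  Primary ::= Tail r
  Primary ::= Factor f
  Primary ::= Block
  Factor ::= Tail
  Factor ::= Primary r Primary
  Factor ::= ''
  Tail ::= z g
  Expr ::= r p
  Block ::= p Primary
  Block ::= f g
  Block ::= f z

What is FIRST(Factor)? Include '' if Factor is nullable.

From Factor ::= Tail: add FIRST(Tail) = { z }.
From Factor ::= Primary r Primary: add FIRST(Primary) = { f, p, z }.
Factor ::= '' contributes ''.
Union: FIRST(Factor) = { f, p, z, '' }.

{ f, p, z, '' }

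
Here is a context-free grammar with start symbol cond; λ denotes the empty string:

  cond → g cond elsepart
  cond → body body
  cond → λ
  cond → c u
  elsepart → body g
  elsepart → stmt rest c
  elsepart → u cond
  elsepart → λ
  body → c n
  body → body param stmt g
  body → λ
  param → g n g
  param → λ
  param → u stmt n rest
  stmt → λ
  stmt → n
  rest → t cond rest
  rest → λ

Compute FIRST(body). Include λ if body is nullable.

{ c, g, n, u, λ }

body → c n contributes {c}.
From body → body param stmt g: body, param, stmt nullable, take FIRST(body) ∪ FIRST(param) ∪ FIRST(stmt) ∪ {g} = { c, g, n, u }.
body → λ contributes λ.
Union: FIRST(body) = { c, g, n, u, λ }.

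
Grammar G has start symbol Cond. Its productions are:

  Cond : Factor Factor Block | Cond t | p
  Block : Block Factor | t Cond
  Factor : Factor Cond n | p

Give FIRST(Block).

{ t }

From Block : Block Factor: add FIRST(Block) = { t }.
Block : t Cond contributes {t}.
Union: FIRST(Block) = { t }.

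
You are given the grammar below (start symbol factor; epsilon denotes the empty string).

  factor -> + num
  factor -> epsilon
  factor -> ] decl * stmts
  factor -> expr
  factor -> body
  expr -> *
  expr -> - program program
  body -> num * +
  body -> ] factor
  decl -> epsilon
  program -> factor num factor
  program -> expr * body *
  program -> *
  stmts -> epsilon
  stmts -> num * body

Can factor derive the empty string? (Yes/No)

Yes

factor has an epsilon-production, so factor ⇒ epsilon.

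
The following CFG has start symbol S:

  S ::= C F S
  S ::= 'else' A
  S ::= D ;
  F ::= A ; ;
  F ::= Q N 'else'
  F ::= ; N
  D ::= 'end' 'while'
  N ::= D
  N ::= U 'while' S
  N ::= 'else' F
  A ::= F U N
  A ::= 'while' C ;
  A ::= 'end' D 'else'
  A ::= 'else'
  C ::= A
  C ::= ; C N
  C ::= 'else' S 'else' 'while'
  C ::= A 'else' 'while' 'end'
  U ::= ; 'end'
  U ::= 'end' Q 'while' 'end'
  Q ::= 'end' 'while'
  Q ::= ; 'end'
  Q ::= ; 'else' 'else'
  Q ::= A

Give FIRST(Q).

Q ::= 'end' 'while' contributes {'end'}.
Q ::= ; 'end' contributes {;}.
Q ::= ; 'else' 'else' contributes {;}.
From Q ::= A: add FIRST(A) = { 'else', 'end', 'while', ; }.
Union: FIRST(Q) = { 'else', 'end', 'while', ; }.

{ 'else', 'end', 'while', ; }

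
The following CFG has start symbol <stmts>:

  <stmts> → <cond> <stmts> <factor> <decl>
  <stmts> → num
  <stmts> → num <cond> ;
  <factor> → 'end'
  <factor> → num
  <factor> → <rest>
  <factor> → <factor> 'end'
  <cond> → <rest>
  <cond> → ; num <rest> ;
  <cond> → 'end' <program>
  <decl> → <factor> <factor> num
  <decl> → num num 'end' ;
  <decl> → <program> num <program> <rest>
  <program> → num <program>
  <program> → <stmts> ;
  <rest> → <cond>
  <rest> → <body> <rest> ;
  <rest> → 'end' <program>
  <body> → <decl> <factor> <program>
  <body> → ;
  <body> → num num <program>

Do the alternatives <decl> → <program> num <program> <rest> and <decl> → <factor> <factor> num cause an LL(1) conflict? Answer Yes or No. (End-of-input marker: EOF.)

Yes

FIRST(<program> num <program> <rest>) = { 'end', ;, num } and FIRST(<factor> <factor> num) = { 'end', ;, num }.
Both contain 'end', so the two alternatives are not disjoint — LL(1) conflict.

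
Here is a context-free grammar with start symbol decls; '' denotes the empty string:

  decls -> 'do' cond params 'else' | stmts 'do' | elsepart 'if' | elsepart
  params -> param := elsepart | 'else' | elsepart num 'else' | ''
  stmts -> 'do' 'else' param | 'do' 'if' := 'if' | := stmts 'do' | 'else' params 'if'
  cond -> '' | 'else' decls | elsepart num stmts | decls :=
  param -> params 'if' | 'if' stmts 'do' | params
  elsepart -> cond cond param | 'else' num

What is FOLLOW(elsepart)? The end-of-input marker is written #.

In decls -> elsepart 'if': add FIRST('if') = { 'if' }.
In decls -> elsepart: elsepart is at the end, add FOLLOW(decls) = { #, 'do', 'else', 'if', :=, num }.
In params -> param := elsepart: elsepart is at the end, add FOLLOW(params) = { #, 'do', 'else', 'if', :=, num }.
In params -> elsepart num 'else': add FIRST(num 'else') = { num }.
In cond -> elsepart num stmts: add FIRST(num stmts) = { num }.
Union: FOLLOW(elsepart) = { #, 'do', 'else', 'if', :=, num }.

{ #, 'do', 'else', 'if', :=, num }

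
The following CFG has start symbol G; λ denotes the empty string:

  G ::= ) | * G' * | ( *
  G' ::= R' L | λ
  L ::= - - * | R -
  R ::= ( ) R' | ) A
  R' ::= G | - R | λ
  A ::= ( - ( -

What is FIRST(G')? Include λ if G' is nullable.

{ (, ), *, -, λ }

From G' ::= R' L: R' nullable, take FIRST(R') ∪ FIRST(L) = { (, ), *, - }.
G' ::= λ contributes λ.
Union: FIRST(G') = { (, ), *, -, λ }.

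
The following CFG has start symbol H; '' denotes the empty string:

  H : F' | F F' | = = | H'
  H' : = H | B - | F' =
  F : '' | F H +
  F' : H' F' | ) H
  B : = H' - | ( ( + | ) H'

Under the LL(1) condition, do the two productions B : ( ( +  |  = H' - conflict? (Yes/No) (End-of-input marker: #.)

FIRST(( ( +) = { ( } and FIRST(= H' -) = { = }.
The FIRST sets are disjoint and neither alternative is nullable — no conflict.

No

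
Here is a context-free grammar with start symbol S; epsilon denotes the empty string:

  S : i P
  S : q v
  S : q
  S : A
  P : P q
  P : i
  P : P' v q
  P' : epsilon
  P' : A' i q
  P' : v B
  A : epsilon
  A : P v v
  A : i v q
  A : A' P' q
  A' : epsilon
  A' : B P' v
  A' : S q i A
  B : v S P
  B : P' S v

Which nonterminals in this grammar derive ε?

Directly nullable (have an epsilon-production): P', A, A'.
S : A with every symbol nullable, so S is nullable.
No other nonterminal has a production whose RHS symbols are all nullable.

{ A, A', P', S }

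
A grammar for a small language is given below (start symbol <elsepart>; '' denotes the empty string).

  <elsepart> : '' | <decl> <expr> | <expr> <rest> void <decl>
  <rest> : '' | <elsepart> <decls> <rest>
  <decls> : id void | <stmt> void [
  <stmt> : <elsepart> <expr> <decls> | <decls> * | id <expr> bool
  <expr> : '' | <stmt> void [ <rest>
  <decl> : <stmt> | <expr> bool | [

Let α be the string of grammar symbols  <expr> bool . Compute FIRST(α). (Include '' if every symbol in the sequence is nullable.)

{ [, bool, id, void }

Add FIRST(<expr>)\{''} = { [, bool, id, void }; <expr> is nullable, continue.
bool is a terminal; add {bool} and stop.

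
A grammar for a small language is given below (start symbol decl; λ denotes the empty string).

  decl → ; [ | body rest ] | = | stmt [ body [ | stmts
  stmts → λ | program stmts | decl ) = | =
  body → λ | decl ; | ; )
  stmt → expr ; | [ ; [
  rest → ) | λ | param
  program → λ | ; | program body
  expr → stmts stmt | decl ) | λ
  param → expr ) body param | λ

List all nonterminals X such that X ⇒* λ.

{ body, decl, expr, param, program, rest, stmts }

Directly nullable (have an λ-production): stmts, body, rest, program, expr, param.
decl → stmts with every symbol nullable, so decl is nullable.
No other nonterminal has a production whose RHS symbols are all nullable.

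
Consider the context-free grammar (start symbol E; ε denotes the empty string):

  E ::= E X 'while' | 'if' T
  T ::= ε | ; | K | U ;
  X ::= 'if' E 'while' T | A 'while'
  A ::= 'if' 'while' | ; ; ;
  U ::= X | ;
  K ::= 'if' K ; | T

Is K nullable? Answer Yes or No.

Yes

K ::= T and each of T is nullable, so K ⇒* ε.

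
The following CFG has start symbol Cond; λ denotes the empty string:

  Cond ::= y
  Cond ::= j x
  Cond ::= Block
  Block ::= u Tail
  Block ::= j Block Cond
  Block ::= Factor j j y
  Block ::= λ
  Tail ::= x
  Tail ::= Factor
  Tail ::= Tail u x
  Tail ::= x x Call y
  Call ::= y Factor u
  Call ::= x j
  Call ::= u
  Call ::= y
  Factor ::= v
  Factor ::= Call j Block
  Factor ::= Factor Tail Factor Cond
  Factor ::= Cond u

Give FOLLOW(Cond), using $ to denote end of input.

{ $, j, u, v, x, y }

Cond is the start symbol, so $ ∈ FOLLOW(Cond).
In Block ::= j Block Cond: Cond is at the end, add FOLLOW(Block) = { $, j, u, v, x, y }.
In Factor ::= Factor Tail Factor Cond: Cond is at the end, add FOLLOW(Factor) = { $, j, u, v, x, y }.
In Factor ::= Cond u: add FIRST(u) = { u }.
Union: FOLLOW(Cond) = { $, j, u, v, x, y }.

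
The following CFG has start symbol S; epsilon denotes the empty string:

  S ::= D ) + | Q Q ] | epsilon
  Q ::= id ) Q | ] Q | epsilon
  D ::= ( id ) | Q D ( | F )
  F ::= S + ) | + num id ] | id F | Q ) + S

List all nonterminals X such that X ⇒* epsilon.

Directly nullable (have an epsilon-production): S, Q.
No other nonterminal has a production whose RHS symbols are all nullable.

{ Q, S }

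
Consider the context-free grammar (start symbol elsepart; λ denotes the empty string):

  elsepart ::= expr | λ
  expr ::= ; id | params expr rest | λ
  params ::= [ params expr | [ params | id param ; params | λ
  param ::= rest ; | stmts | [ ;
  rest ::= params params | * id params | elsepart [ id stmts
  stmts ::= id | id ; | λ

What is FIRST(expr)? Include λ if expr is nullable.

expr ::= ; id contributes {;}.
From expr ::= params expr rest: params, expr, rest nullable, take FIRST(params) ∪ FIRST(expr) ∪ FIRST(rest) = { *, ;, [, id }; also λ since the whole RHS is nullable.
expr ::= λ contributes λ.
Union: FIRST(expr) = { *, ;, [, id, λ }.

{ *, ;, [, id, λ }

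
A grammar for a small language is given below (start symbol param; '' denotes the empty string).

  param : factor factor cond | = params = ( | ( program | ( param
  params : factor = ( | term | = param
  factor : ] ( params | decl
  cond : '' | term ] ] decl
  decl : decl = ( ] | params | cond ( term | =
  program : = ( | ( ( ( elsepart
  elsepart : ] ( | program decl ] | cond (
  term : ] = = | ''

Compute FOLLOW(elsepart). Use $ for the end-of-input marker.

{ $, (, =, ] }

In program : ( ( ( elsepart: elsepart is at the end, add FOLLOW(program) = { $, (, =, ] }.
Union: FOLLOW(elsepart) = { $, (, =, ] }.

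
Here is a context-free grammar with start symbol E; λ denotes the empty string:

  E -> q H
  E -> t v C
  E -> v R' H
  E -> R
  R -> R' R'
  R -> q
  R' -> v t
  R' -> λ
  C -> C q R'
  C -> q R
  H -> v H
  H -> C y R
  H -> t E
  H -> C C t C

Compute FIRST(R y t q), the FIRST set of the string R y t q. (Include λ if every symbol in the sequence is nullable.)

{ q, v, y }

Add FIRST(R)\{λ} = { q, v }; R is nullable, continue.
y is a terminal; add {y} and stop.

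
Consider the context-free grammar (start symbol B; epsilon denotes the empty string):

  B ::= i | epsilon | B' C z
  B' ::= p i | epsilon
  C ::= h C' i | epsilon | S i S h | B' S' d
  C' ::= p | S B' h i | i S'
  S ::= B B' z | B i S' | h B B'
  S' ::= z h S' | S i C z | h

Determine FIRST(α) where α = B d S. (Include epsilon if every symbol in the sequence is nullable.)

Add FIRST(B)\{epsilon} = { h, i, p, z }; B is nullable, continue.
d is a terminal; add {d} and stop.

{ d, h, i, p, z }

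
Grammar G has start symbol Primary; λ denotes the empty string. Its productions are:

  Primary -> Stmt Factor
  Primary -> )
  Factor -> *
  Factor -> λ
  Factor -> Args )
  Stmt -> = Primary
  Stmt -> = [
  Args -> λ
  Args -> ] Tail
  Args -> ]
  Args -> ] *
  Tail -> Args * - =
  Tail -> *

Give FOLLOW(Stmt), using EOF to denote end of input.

In Primary -> Stmt Factor: add FIRST(Factor)\{λ} = { ), *, ] }.
  Since Factor is nullable, also add FOLLOW(Primary) = { EOF, ), *, ] }.
Union: FOLLOW(Stmt) = { EOF, ), *, ] }.

{ EOF, ), *, ] }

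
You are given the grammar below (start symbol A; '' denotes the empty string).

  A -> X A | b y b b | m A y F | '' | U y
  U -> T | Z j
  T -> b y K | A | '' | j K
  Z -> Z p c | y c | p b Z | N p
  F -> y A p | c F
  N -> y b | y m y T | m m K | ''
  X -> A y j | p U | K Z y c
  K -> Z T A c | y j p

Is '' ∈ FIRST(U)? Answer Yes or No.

Yes

U -> T and each of T is nullable, so U ⇒* ''.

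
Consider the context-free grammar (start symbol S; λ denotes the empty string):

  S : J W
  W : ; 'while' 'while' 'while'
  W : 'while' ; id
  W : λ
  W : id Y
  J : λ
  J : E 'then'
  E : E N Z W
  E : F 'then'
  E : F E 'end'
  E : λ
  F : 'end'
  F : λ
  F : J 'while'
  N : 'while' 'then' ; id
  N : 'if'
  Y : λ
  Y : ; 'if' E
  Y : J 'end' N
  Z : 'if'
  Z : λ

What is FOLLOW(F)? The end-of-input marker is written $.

In E : F 'then': add FIRST('then') = { 'then' }.
In E : F E 'end': add FIRST(E 'end') = { 'end', 'if', 'then', 'while' }.
Union: FOLLOW(F) = { 'end', 'if', 'then', 'while' }.

{ 'end', 'if', 'then', 'while' }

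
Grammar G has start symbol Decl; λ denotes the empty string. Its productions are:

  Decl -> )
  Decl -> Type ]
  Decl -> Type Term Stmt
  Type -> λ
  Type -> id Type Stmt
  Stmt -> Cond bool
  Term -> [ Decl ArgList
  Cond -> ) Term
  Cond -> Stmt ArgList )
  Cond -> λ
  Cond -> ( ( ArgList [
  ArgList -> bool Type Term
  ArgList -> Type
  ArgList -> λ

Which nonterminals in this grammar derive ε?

{ ArgList, Cond, Type }

Directly nullable (have an λ-production): Type, Cond, ArgList.
No other nonterminal has a production whose RHS symbols are all nullable.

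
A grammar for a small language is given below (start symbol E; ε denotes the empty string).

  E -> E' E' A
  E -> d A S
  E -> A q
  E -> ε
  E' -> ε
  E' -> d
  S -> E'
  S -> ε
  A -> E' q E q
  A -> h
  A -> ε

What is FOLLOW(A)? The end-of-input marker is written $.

In E -> E' E' A: A is at the end, add FOLLOW(E) = { $, q }.
In E -> d A S: add FIRST(S)\{ε} = { d }.
  Since S is nullable, also add FOLLOW(E) = { $, q }.
In E -> A q: add FIRST(q) = { q }.
Union: FOLLOW(A) = { $, d, q }.

{ $, d, q }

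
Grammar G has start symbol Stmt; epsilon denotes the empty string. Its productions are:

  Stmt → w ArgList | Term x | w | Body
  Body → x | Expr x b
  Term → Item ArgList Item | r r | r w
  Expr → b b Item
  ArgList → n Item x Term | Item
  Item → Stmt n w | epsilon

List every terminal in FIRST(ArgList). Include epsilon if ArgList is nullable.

ArgList → n Item x Term contributes {n}.
From ArgList → Item: add FIRST(Item) = { b, n, r, w, x, epsilon } (including epsilon since Item is nullable).
Union: FIRST(ArgList) = { b, n, r, w, x, epsilon }.

{ b, n, r, w, x, epsilon }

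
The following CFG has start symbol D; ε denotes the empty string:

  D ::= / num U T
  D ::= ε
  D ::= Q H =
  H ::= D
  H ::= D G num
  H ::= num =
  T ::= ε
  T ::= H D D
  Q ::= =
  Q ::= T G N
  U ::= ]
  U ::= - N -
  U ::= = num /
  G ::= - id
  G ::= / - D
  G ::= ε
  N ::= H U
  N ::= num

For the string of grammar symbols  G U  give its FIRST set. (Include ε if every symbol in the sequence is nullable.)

Add FIRST(G)\{ε} = { -, / }; G is nullable, continue.
Add FIRST(U) = { -, =, ] }; U is not nullable, stop.

{ -, /, =, ] }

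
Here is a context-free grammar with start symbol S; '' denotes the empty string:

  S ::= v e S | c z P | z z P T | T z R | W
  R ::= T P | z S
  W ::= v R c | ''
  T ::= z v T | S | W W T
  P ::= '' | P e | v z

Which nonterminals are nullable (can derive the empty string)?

Directly nullable (have an ''-production): W, P.
S ::= W with every symbol nullable, so S is nullable.
R ::= T P with every symbol nullable, so R is nullable.
T ::= S with every symbol nullable, so T is nullable.

{ P, R, S, T, W }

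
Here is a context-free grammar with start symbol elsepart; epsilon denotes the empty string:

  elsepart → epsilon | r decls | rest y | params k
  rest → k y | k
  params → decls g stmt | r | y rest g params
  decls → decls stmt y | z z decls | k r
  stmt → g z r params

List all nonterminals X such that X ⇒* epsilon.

{ elsepart }

Directly nullable (have an epsilon-production): elsepart.
No other nonterminal has a production whose RHS symbols are all nullable.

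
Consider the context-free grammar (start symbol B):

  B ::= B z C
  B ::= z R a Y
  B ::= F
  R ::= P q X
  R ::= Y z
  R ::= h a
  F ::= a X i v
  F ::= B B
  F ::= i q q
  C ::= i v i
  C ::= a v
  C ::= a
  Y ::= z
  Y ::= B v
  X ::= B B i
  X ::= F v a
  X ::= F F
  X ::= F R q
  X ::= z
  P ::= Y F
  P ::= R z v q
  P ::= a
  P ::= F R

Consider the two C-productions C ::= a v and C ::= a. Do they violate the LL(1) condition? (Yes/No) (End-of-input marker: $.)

Yes

FIRST(a v) = { a } and FIRST(a) = { a }.
Both contain a, so the two alternatives are not disjoint — LL(1) conflict.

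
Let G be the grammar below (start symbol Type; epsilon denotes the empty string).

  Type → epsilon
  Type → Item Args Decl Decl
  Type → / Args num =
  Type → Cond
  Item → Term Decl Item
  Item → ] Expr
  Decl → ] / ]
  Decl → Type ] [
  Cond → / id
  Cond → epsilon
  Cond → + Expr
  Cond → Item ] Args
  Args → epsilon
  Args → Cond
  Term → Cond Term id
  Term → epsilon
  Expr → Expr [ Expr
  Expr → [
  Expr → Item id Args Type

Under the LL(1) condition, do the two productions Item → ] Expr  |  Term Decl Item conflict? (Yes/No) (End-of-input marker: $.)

Yes

FIRST(] Expr) = { ] } and FIRST(Term Decl Item) = { +, /, ], id }.
Both contain ], so the two alternatives are not disjoint — LL(1) conflict.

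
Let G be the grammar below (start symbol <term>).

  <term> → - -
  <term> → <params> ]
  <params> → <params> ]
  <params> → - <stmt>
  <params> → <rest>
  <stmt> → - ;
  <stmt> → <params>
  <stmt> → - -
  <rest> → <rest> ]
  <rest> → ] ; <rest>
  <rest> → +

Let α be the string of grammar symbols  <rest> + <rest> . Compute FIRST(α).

{ +, ] }

Add FIRST(<rest>) = { +, ] }; <rest> is not nullable, stop.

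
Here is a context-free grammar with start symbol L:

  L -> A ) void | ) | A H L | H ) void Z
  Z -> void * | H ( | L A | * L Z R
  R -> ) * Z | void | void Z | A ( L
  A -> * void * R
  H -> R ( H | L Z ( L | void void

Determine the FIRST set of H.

From H -> R ( H: add FIRST(R) = { ), *, void }.
From H -> L Z ( L: add FIRST(L) = { ), *, void }.
H -> void void contributes {void}.
Union: FIRST(H) = { ), *, void }.

{ ), *, void }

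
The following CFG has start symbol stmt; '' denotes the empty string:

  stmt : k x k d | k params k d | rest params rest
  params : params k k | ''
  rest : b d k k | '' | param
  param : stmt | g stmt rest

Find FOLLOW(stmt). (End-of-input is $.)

stmt is the start symbol, so $ ∈ FOLLOW(stmt).
In param : stmt: stmt is at the end, add FOLLOW(param) = { $, b, g, k }.
In param : g stmt rest: add FIRST(rest)\{''} = { b, g, k }.
  Since rest is nullable, also add FOLLOW(param) = { $, b, g, k }.
Union: FOLLOW(stmt) = { $, b, g, k }.

{ $, b, g, k }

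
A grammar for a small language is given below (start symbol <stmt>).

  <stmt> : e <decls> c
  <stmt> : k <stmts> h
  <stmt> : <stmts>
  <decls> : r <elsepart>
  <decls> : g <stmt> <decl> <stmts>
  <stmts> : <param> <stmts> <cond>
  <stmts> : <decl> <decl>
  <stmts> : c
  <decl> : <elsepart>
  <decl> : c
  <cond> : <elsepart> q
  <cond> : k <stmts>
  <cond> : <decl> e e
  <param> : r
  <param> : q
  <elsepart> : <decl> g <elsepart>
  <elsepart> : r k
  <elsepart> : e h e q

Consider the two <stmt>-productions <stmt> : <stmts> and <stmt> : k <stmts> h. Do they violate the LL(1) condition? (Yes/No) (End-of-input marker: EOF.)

FIRST(<stmts>) = { c, e, q, r } and FIRST(k <stmts> h) = { k }.
The FIRST sets are disjoint and neither alternative is nullable — no conflict.

No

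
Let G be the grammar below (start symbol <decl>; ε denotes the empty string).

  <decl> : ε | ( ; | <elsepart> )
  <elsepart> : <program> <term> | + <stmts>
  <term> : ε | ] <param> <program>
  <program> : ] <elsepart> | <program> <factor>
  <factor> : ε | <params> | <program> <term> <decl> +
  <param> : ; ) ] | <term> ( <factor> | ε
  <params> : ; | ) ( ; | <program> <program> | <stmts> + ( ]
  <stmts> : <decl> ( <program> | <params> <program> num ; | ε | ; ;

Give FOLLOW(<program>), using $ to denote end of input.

In <elsepart> : <program> <term>: add FIRST(<term>)\{ε} = { ] }.
  Since <term> is nullable, also add FOLLOW(<elsepart>) = { (, ), +, ;, ], num }.
In <term> : ] <param> <program>: <program> is at the end, add FOLLOW(<term>) = { (, ), +, ;, ], num }.
In <program> : <program> <factor>: add FIRST(<factor>)\{ε} = { (, ), +, ;, ] }.
  Since <factor> is nullable, also add FOLLOW(<program>) = { (, ), +, ;, ], num }.
In <factor> : <program> <term> <decl> +: add FIRST(<term> <decl> +) = { (, +, ] }.
In <params> : <program> <program>: add FIRST(<program>) = { ] }.
In <params> : <program> <program>: <program> is at the end, add FOLLOW(<params>) = { (, ), +, ;, ], num }.
In <stmts> : <decl> ( <program>: <program> is at the end, add FOLLOW(<stmts>) = { (, ), +, ;, ], num }.
In <stmts> : <params> <program> num ;: add FIRST(num ;) = { num }.
Union: FOLLOW(<program>) = { (, ), +, ;, ], num }.

{ (, ), +, ;, ], num }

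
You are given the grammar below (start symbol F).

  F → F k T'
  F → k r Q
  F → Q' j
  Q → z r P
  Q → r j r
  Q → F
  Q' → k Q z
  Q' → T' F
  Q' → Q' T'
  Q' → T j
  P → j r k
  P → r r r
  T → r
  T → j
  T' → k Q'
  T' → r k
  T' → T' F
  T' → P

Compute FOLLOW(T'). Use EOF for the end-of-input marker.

In F → F k T': T' is at the end, add FOLLOW(F) = { EOF, j, k, r, z }.
In Q' → T' F: add FIRST(F) = { j, k, r }.
In Q' → Q' T': T' is at the end, add FOLLOW(Q') = { EOF, j, k, r, z }.
In T' → T' F: add FIRST(F) = { j, k, r }.
Union: FOLLOW(T') = { EOF, j, k, r, z }.

{ EOF, j, k, r, z }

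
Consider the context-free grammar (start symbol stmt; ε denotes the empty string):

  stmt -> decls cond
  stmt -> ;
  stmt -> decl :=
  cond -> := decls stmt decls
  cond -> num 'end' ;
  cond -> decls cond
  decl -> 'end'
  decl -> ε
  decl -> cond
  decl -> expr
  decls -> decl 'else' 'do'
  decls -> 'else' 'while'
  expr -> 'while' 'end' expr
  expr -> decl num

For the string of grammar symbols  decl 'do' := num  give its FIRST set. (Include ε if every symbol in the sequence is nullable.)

{ 'do', 'else', 'end', 'while', :=, num }

Add FIRST(decl)\{ε} = { 'else', 'end', 'while', :=, num }; decl is nullable, continue.
'do' is a terminal; add {'do'} and stop.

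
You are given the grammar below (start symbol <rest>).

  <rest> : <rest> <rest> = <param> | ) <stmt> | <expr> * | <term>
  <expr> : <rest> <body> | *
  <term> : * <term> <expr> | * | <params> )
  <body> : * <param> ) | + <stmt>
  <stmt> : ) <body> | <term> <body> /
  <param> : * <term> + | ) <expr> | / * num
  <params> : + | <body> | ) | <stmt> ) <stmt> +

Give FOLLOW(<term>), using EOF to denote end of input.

{ EOF, ), *, +, = }

In <rest> : <term>: <term> is at the end, add FOLLOW(<rest>) = { EOF, ), *, +, = }.
In <term> : * <term> <expr>: add FIRST(<expr>) = { ), *, + }.
In <stmt> : <term> <body> /: add FIRST(<body> /) = { *, + }.
In <param> : * <term> +: add FIRST(+) = { + }.
Union: FOLLOW(<term>) = { EOF, ), *, +, = }.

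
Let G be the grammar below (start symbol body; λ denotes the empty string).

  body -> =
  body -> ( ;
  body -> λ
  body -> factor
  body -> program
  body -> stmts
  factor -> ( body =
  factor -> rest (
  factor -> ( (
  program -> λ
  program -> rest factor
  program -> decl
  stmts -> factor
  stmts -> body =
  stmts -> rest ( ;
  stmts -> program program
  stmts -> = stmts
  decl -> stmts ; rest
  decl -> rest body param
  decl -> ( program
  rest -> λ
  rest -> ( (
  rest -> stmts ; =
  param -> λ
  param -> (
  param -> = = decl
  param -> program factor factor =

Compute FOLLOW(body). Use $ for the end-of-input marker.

{ $, (, ;, = }

body is the start symbol, so $ ∈ FOLLOW(body).
In factor -> ( body =: add FIRST(=) = { = }.
In stmts -> body =: add FIRST(=) = { = }.
In decl -> rest body param: add FIRST(param)\{λ} = { (, ;, = }.
  Since param is nullable, also add FOLLOW(decl) = { $, (, ;, = }.
Union: FOLLOW(body) = { $, (, ;, = }.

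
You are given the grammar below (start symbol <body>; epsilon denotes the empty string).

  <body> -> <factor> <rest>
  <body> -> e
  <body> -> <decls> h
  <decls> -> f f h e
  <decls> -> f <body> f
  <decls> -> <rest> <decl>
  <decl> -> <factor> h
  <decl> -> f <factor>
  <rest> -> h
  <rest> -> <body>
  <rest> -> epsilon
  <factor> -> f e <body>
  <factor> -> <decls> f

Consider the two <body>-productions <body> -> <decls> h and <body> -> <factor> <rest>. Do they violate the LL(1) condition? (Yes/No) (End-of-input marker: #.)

FIRST(<decls> h) = { e, f, h } and FIRST(<factor> <rest>) = { e, f, h }.
Both contain e, so the two alternatives are not disjoint — LL(1) conflict.

Yes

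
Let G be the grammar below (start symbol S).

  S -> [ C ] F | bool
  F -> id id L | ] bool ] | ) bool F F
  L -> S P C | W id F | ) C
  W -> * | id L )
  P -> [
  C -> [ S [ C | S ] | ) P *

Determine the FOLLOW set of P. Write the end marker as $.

{ ), *, [, bool }

In L -> S P C: add FIRST(C) = { ), [, bool }.
In C -> ) P *: add FIRST(*) = { * }.
Union: FOLLOW(P) = { ), *, [, bool }.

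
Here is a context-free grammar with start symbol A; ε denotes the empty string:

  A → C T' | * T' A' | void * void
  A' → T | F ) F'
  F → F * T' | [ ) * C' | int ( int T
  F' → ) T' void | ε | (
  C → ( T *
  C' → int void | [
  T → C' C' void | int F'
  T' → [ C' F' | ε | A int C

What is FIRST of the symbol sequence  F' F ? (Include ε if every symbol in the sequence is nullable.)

{ (, ), [, int }

Add FIRST(F')\{ε} = { (, ) }; F' is nullable, continue.
Add FIRST(F) = { [, int }; F is not nullable, stop.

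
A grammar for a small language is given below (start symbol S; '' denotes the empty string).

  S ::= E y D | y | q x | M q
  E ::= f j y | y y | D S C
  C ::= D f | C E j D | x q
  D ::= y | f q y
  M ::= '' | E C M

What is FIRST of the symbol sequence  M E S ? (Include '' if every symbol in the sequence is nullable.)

Add FIRST(M)\{''} = { f, y }; M is nullable, continue.
Add FIRST(E) = { f, y }; E is not nullable, stop.

{ f, y }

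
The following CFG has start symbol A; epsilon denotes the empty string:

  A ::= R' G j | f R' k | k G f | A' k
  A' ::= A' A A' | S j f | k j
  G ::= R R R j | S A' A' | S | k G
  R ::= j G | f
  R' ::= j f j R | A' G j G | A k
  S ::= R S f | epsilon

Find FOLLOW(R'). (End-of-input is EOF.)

{ f, j, k }

In A ::= R' G j: add FIRST(G j) = { f, j, k }.
In A ::= f R' k: add FIRST(k) = { k }.
Union: FOLLOW(R') = { f, j, k }.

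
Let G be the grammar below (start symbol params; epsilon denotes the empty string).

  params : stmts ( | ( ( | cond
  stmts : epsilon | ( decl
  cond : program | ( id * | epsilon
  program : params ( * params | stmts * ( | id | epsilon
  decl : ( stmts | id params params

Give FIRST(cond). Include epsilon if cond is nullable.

{ (, *, id, epsilon }

From cond : program: add FIRST(program) = { (, *, id, epsilon } (including epsilon since program is nullable).
cond : ( id * contributes {(}.
cond : epsilon contributes epsilon.
Union: FIRST(cond) = { (, *, id, epsilon }.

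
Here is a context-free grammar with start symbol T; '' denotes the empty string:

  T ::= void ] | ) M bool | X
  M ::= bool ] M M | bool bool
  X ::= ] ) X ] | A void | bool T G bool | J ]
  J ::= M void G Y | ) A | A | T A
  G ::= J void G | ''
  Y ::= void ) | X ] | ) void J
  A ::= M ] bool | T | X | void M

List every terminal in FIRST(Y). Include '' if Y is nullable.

Y ::= void ) contributes {void}.
From Y ::= X ]: add FIRST(X) = { ), ], bool, void }.
Y ::= ) void J contributes {)}.
Union: FIRST(Y) = { ), ], bool, void }.

{ ), ], bool, void }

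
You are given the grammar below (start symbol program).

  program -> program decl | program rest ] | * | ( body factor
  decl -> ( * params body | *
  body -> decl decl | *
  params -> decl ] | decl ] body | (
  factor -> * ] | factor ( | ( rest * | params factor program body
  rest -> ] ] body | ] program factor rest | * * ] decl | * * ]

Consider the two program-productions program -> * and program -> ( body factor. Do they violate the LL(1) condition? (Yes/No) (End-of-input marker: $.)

No

FIRST(*) = { * } and FIRST(( body factor) = { ( }.
The FIRST sets are disjoint and neither alternative is nullable — no conflict.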